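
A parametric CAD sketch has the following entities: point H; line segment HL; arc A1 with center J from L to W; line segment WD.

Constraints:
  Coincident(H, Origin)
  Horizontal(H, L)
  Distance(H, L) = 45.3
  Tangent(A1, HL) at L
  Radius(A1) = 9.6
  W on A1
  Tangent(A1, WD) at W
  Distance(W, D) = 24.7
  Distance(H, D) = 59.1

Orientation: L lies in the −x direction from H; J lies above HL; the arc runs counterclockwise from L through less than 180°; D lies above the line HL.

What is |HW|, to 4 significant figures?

39.01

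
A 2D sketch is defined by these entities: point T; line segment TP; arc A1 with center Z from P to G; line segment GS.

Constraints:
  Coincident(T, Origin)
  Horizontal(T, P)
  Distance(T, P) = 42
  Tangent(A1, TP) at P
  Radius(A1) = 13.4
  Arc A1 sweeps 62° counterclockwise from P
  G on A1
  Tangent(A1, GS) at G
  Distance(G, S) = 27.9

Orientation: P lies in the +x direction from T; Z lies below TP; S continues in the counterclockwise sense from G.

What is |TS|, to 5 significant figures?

36.042

T is at the origin; TP is horizontal with |TP| = 42.0 and P on the +x side, so P = (42.000, 0.0000). Tangency of A1 to TP means the radius ZP is perpendicular to TP, so Z = P + (0, -13.4) = (42.000, -13.400). On A1, P sits at bearing 90° from Z; a 62° counterclockwise sweep puts G at bearing 152°, so G = Z + 13.4·(cos 152°, sin 152°) = (30.169, -7.1091). Since A1 is tangent to GS there, ZG ⟂ GS, so GS runs along (−sin 152°, cos 152°); with |GS| = 27.9, S = (17.070, -31.743). Then |TS| = |S − T| = 36.042.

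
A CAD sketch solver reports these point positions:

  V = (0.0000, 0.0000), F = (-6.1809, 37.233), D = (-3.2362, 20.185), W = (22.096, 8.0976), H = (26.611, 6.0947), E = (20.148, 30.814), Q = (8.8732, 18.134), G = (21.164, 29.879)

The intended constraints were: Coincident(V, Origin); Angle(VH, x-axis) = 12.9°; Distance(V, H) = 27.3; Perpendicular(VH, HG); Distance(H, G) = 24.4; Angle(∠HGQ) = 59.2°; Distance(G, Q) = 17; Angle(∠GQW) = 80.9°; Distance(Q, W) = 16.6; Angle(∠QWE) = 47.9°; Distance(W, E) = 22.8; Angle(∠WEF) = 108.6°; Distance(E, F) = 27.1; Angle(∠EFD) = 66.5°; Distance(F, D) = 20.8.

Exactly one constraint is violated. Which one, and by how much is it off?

Distance(F, D) = 20.8 — off by 3.50.

V = (0.00, 0.00) ✓; VH at 12.90° ✓; |VH| = 27.30 ✓; ∠(VH, HG) = 90.00° ✓; |HG| = 24.40 ✓; ∠HGQ = 59.20° ✓; |GQ| = 17.00 ✓; ∠GQW = 80.90° ✓; |QW| = 16.60 ✓; ∠QWE = 47.90° ✓; |WE| = 22.80 ✓; ∠WEF = 108.6° ✓; |EF| = 27.10 ✓; ∠EFD = 66.50° ✓; |FD| = 17.30 ✗.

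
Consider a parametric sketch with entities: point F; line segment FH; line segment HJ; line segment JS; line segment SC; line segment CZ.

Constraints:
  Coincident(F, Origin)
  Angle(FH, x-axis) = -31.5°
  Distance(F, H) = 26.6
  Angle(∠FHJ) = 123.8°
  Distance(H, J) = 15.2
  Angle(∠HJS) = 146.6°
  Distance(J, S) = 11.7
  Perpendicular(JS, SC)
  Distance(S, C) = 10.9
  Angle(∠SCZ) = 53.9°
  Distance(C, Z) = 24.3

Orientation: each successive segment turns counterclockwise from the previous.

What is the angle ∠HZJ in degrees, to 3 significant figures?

88.7°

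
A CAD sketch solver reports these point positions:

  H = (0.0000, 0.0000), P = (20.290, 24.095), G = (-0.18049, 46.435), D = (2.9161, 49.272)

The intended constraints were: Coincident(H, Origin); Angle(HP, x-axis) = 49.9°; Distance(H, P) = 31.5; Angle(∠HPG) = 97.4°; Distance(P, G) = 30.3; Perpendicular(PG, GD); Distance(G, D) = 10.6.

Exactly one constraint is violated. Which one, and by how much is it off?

Distance(G, D) = 10.6 — off by 6.40.

H = (0.00, 0.00) ✓; HP at 49.90° ✓; |HP| = 31.50 ✓; ∠HPG = 97.40° ✓; |PG| = 30.30 ✓; ∠(PG, GD) = 90.00° ✓; |GD| = 4.200 ✗.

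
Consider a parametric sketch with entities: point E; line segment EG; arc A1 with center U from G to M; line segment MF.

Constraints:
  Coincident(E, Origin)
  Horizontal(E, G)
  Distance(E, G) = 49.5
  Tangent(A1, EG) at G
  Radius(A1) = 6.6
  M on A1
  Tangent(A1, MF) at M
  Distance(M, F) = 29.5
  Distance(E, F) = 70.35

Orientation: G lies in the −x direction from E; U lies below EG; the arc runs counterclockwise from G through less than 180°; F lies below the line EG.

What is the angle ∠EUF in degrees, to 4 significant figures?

120.7°

Checks: |UM| = 6.600 ✓; ∠(UM, MF) = 90.00° ✓; |MF| = 29.50 ✓; |EF| = 70.35 ✓.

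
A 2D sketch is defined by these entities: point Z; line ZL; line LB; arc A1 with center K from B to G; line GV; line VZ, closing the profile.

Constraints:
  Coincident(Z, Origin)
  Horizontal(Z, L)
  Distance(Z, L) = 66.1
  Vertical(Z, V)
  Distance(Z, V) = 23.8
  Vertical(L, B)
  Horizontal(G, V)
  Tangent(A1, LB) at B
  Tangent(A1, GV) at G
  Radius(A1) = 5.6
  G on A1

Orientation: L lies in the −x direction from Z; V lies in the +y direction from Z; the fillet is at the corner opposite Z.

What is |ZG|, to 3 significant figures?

65.0

The virtual corner opposite Z is at (-66.1, 23.8). The tangent condition forces KB to be normal to LB and since A1 is tangent to GV there, KG ⟂ GV, with radius 5.6, so the center K sits 5.6 in from both sides at K = (-60.5, 18.2). That places the tangent points at B = (-66.1, 18.2) on LB and G = (-60.5, 23.8) on GV. Then |ZG| = |G − Z| = 65.0.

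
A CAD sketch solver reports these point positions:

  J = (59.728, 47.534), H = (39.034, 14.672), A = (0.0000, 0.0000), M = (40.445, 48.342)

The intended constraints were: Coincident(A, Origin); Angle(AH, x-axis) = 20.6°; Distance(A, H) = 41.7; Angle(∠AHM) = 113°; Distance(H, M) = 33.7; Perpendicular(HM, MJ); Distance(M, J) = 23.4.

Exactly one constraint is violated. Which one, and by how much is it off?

Distance(M, J) = 23.4 — off by 4.10.

A = (0.00, 0.00) ✓; AH at 20.60° ✓; |AH| = 41.70 ✓; ∠AHM = 113.0° ✓; |HM| = 33.70 ✓; ∠(HM, MJ) = 90.00° ✓; |MJ| = 19.30 ✗.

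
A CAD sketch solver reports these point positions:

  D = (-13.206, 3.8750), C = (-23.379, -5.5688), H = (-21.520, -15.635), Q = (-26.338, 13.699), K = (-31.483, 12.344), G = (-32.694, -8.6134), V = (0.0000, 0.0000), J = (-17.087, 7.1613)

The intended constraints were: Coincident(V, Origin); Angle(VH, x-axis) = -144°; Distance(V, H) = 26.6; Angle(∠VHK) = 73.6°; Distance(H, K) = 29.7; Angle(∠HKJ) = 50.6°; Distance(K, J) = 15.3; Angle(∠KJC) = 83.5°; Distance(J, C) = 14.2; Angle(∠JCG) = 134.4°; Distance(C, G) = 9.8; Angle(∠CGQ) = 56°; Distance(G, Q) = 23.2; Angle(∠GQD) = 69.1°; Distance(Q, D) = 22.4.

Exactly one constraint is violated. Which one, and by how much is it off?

Distance(Q, D) = 22.4 — off by 6.00.

V = (0.00, 0.00) ✓; VH at -144.0° ✓; |VH| = 26.60 ✓; ∠VHK = 73.60° ✓; |HK| = 29.70 ✓; ∠HKJ = 50.60° ✓; |KJ| = 15.30 ✓; ∠KJC = 83.50° ✓; |JC| = 14.20 ✓; ∠JCG = 134.4° ✓; |CG| = 9.800 ✓; ∠CGQ = 56.00° ✓; |GQ| = 23.20 ✓; ∠GQD = 69.10° ✓; |QD| = 16.40 ✗.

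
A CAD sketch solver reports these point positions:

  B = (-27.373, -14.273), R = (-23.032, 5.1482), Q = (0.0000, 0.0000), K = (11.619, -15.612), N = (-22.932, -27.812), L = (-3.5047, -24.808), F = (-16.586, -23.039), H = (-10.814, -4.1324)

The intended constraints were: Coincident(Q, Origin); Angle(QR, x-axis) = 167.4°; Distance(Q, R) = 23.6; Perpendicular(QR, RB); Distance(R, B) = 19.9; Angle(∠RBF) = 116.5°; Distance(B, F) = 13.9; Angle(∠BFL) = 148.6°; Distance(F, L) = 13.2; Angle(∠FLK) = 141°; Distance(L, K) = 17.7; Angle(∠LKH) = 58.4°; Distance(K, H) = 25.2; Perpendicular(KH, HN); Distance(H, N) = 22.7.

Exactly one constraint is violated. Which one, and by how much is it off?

Distance(H, N) = 22.7 — off by 3.90.

Q = (0.00, 0.00) ✓; QR at 167.4° ✓; |QR| = 23.60 ✓; ∠(QR, RB) = 90.00° ✓; |RB| = 19.90 ✓; ∠RBF = 116.5° ✓; |BF| = 13.90 ✓; ∠BFL = 148.6° ✓; |FL| = 13.20 ✓; ∠FLK = 141.0° ✓; |LK| = 17.70 ✓; ∠LKH = 58.40° ✓; |KH| = 25.20 ✓; ∠(KH, HN) = 90.00° ✓; |HN| = 26.60 ✗.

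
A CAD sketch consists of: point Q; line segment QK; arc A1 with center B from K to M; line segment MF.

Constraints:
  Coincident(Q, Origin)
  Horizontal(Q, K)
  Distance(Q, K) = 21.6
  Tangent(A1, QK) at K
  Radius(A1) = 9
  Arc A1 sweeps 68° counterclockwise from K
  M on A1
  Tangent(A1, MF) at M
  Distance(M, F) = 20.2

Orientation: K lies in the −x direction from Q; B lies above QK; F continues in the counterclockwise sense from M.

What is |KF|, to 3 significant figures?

29.1

Q is at the origin; QK is horizontal with |QK| = 21.6 and K on the −x side, so K = (-21.6, 0.00). A1 meets QK tangentially, so BK is at right angles to QK, so B = K + (0, 9) = (-21.6, 9.00). On A1, K sits at bearing -90° from B; a 68° counterclockwise sweep puts M at bearing -22°, so M = B + 9.0·(cos -22°, sin -22°) = (-13.3, 5.63). Since A1 is tangent to MF there, BM ⟂ MF, so MF runs along (−sin -22°, cos -22°); with |MF| = 20.2, F = (-5.69, 24.4). Then |KF| = |F − K| = 29.1.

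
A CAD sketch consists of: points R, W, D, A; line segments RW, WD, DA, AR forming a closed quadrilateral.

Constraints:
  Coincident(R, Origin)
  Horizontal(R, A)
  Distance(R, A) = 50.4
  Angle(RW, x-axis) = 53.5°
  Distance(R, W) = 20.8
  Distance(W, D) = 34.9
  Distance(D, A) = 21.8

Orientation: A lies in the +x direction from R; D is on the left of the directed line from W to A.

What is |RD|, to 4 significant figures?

51.64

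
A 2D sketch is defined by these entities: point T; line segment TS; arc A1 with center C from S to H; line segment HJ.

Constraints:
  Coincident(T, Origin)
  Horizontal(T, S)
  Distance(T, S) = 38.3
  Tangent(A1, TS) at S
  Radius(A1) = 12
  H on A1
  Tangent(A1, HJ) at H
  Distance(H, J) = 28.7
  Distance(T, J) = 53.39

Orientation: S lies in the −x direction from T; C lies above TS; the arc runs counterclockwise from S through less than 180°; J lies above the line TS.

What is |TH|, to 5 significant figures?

30.198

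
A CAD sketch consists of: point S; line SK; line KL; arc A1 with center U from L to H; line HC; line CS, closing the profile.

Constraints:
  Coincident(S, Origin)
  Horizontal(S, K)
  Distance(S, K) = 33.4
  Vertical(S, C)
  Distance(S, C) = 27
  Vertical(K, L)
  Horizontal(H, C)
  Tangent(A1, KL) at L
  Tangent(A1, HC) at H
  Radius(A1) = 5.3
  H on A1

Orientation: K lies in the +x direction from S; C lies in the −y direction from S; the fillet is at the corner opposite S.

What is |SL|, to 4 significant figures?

39.83

S is at the origin; S and K share the same y with |SK| = 33.4 and K on the +x side, so K = (33.40, 0.000). SC is vertical with |SC| = 27.0 and C on the −y side, so C = (0.000, -27.00). The virtual corner opposite S is at (33.40, -27.00). A1 meets KL tangentially, so UL is at right angles to KL and tangency of A1 to HC means the radius UH is perpendicular to HC, with radius 5.3, so the center U sits 5.3 in from both sides at U = (28.10, -21.70). That places the tangent points at L = (33.40, -21.70) on KL and H = (28.10, -27.00) on HC. Then |SL| = |L − S| = 39.83.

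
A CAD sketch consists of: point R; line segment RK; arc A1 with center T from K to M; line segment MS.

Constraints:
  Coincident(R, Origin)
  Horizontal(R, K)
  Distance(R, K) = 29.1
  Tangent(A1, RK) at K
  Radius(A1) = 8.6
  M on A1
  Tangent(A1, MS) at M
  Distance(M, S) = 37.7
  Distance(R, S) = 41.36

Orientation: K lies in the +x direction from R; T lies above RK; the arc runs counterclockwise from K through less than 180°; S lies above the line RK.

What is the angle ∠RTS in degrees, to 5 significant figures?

72.508°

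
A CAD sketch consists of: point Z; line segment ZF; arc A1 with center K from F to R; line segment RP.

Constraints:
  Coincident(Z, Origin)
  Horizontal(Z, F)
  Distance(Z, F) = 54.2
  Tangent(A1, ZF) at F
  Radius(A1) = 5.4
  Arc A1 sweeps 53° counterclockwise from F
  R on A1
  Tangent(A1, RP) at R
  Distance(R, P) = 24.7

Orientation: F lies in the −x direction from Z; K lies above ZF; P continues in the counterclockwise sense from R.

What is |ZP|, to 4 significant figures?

41.29

Z is at the origin; Z and F share the same y with |ZF| = 54.2 and F on the −x side, so F = (-54.20, 0.000). Tangency of A1 to ZF means the radius KF is perpendicular to ZF, so K = F + (0, 5.4) = (-54.20, 5.400). On A1, F sits at bearing -90° from K; a 53° counterclockwise sweep puts R at bearing -37°, so R = K + 5.4·(cos -37°, sin -37°) = (-49.89, 2.150). Since A1 is tangent to RP there, KR ⟂ RP, so RP runs along (−sin -37°, cos -37°); with |RP| = 24.7, P = (-35.02, 21.88). Then |ZP| = |P − Z| = 41.29.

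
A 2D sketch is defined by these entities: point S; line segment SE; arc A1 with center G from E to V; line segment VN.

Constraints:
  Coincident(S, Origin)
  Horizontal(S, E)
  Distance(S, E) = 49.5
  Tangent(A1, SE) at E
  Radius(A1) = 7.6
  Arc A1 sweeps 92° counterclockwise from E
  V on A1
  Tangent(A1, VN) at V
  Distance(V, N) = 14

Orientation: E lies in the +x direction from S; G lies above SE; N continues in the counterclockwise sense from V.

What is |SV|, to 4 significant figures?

57.63

S is at the origin; S and E share the same y with |SE| = 49.5 and E on the +x side, so E = (49.50, 0.000). The tangent condition forces GE to be normal to SE, so G = E + (0, 7.6) = (49.50, 7.600). On A1, E sits at bearing -90° from G; a 92° counterclockwise sweep puts V at bearing 2°, so V = G + 7.6·(cos 2°, sin 2°) = (57.10, 7.865). Then |SV| = |V − S| = 57.63.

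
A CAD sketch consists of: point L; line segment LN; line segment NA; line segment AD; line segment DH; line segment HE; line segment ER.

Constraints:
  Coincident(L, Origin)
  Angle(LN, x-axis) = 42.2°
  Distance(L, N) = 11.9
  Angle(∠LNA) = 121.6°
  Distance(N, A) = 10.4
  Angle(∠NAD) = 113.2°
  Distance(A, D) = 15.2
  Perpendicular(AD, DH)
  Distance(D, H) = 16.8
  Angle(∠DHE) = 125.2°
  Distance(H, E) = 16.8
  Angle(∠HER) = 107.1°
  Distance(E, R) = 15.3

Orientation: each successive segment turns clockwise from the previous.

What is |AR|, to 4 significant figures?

20.16

L is at the origin; LN runs at 42.2° with length 11.9, so N = (8.816, 7.993). ∠LNA = 121.6° gives NA at -16.20° from the x-axis; with |NA| = 10.4, A = (18.80, 5.092). ∠NAD = 113.2° gives AD at -83.00° from the x-axis; with |AD| = 15.2, D = (20.66, -9.995). AD is perpendicular to DH, so DH runs at -173.0°; with |DH| = 16.8, H = (3.980, -12.04). ∠DHE = 125.2° gives HE at 132.2° from the x-axis; with |HE| = 16.8, E = (-7.305, 0.4034). ∠HER = 107.1° gives ER at 59.30° from the x-axis; with |ER| = 15.3, R = (0.5067, 13.56). Then |AR| = |R − A| = 20.16.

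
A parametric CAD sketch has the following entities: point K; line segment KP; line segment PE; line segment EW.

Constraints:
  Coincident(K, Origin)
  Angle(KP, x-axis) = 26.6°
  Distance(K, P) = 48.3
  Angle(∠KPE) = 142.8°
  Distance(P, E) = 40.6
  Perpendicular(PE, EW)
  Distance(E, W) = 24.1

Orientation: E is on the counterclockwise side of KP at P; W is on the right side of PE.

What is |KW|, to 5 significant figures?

95.360

K is at the origin; KP runs at 26.6° with length 48.3, so P = 48.3·(cos 26.6°, sin 26.6°) = (43.188, 21.627). ∠KPE = 142.8°, so PE runs at 26.6° + (180° − 142.8°) = 63.800° from the x-axis; with |PE| = 40.6, E = P + 40.6·(cos 63.800°, sin 63.800°) = (61.113, 58.055). The perpendicularity gives EW at right angles to PE; with |EW| = 24.1 on the right of PE, W = E + 24.1·(0.89726, -0.44151) = (82.737, 47.415). Then |KW| = |W − K| = 95.360.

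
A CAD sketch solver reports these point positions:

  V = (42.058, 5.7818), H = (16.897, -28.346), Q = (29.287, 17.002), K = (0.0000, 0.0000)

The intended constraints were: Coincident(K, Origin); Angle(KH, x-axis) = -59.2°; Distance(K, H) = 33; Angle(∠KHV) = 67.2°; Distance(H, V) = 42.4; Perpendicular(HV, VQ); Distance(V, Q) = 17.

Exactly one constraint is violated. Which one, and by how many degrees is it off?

Perpendicular(HV, VQ) — off by 4.90°.

K = (0.00, 0.00) ✓; KH at -59.20° ✓; |KH| = 33.00 ✓; ∠KHV = 67.20° ✓; |HV| = 42.40 ✓; ∠(HV, VQ) = 85.10° ✗; |VQ| = 17.00 ✓.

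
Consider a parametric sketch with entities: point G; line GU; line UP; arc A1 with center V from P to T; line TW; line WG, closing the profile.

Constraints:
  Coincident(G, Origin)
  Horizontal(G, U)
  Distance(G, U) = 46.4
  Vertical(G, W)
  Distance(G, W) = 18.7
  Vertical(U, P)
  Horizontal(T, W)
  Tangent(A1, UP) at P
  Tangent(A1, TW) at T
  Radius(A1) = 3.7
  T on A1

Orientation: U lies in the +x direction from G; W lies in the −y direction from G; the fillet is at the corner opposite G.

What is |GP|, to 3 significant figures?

48.8

The virtual corner opposite G is at (46.4, -18.7). A1 meets UP tangentially, so VP is at right angles to UP and A1 meets TW tangentially, so VT is at right angles to TW, with radius 3.7, so the center V sits 3.7 in from both sides at V = (42.7, -15.0). That places the tangent points at P = (46.4, -15.0) on UP and T = (42.7, -18.7) on TW. Then |GP| = |P − G| = 48.8.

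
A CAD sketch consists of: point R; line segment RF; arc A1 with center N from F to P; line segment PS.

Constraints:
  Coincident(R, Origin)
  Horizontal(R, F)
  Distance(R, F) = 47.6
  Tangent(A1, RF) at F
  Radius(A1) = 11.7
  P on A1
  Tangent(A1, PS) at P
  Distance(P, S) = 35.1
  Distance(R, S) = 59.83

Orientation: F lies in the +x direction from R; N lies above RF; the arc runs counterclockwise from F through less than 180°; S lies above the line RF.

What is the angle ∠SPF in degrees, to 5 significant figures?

117.36°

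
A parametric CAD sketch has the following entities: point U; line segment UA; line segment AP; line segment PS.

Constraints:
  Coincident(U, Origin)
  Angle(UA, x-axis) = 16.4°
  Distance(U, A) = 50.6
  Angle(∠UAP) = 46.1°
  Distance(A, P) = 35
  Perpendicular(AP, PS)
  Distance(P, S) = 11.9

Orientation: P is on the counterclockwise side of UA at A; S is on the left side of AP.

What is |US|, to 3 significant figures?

24.6

∠UAP = 46.1°, so AP runs at 16.4° + (180° − 46.1°) = 150° from the x-axis; with |AP| = 35.0, P = A + 35.0·(cos 150°, sin 150°) = (18.1, 31.6). AP is perpendicular to PS; with |PS| = 11.9 on the left of AP, S = P + 11.9·(-0.495, -0.869) = (12.2, 21.3). Then |US| = |S − U| = 24.6.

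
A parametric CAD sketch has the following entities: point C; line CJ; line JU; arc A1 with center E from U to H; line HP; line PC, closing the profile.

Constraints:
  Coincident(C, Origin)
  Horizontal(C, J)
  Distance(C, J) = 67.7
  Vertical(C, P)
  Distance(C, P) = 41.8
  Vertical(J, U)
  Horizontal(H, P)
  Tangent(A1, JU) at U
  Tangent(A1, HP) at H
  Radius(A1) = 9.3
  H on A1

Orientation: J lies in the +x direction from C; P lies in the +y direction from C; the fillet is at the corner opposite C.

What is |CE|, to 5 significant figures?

66.834

C is at the origin; CJ is horizontal with |CJ| = 67.7 and J on the +x side, so J = (67.700, 0.0000). C and P share the same x with |CP| = 41.8 and P on the +y side, so P = (0.0000, 41.800). The virtual corner opposite C is at (67.700, 41.800). Tangency of A1 to JU means the radius EU is perpendicular to JU and tangency of A1 to HP means the radius EH is perpendicular to HP, with radius 9.3, so the center E sits 9.3 in from both sides at E = (58.400, 32.500). Then |CE| = |E − C| = 66.834.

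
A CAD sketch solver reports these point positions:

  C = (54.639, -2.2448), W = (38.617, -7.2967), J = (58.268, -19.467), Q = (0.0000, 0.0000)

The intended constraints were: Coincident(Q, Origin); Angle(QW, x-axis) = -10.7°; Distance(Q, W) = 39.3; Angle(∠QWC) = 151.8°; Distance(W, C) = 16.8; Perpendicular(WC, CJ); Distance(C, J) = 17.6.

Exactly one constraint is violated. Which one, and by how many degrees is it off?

Perpendicular(WC, CJ) — off by 5.60°.

Q = (0.00, 0.00) ✓; QW at -10.70° ✓; |QW| = 39.30 ✓; ∠QWC = 151.8° ✓; |WC| = 16.80 ✓; ∠(WC, CJ) = 95.60° ✗; |CJ| = 17.60 ✓.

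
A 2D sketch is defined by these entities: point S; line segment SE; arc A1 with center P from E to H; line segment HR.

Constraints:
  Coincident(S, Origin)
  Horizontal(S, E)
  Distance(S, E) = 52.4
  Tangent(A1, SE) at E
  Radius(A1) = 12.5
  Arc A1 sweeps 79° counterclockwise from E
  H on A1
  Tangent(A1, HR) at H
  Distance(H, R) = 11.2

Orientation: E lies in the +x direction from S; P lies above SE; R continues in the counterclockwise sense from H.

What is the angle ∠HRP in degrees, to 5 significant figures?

48.140°

On A1, E sits at bearing -90° from P; a 79° counterclockwise sweep puts H at bearing -11°, so H = P + 12.5·(cos -11°, sin -11°) = (64.670, 10.115). Tangency of A1 to HR means the radius PH is perpendicular to HR, so HR runs along (−sin -11°, cos -11°); with |HR| = 11.2, R = (66.807, 21.109). Then cos ∠HRP = RH·RP / (|RH||RP|), giving 48.140°.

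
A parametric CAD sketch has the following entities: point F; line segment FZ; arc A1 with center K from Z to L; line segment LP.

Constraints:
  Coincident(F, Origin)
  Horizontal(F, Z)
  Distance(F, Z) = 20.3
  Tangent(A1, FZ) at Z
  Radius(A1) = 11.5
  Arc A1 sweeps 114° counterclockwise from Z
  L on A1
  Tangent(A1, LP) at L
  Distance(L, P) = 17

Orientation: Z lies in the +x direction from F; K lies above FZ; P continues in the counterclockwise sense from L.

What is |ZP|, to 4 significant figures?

31.91

F is at the origin; FZ is horizontal with |FZ| = 20.3 and Z on the +x side, so Z = (20.30, 0.000). The tangent condition forces KZ to be normal to FZ, so K = Z + (0, 11.5) = (20.30, 11.50). On A1, Z sits at bearing -90° from K; a 114° counterclockwise sweep puts L at bearing 24°, so L = K + 11.5·(cos 24°, sin 24°) = (30.81, 16.18). The tangent condition forces KL to be normal to LP, so LP runs along (−sin 24°, cos 24°); with |LP| = 17.0, P = (23.89, 31.71). Then |ZP| = |P − Z| = 31.91.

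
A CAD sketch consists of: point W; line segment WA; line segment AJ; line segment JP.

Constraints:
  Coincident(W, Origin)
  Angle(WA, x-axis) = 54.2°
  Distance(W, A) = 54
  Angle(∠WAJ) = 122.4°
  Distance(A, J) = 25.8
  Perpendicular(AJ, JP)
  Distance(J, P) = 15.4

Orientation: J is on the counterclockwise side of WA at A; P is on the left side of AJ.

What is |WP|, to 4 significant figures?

62.51

W is at the origin; WA runs at 54.2° with length 54.0, so A = 54.0·(cos 54.2°, sin 54.2°) = (31.59, 43.80). ∠WAJ = 122.4°, so AJ runs at 54.2° + (180° − 122.4°) = 111.8° from the x-axis; with |AJ| = 25.8, J = A + 25.8·(cos 111.8°, sin 111.8°) = (22.01, 67.75). AJ is perpendicular to JP; with |JP| = 15.4 on the left of AJ, P = J + 15.4·(-0.9285, -0.3714) = (7.708, 62.03). Then |WP| = |P − W| = 62.51.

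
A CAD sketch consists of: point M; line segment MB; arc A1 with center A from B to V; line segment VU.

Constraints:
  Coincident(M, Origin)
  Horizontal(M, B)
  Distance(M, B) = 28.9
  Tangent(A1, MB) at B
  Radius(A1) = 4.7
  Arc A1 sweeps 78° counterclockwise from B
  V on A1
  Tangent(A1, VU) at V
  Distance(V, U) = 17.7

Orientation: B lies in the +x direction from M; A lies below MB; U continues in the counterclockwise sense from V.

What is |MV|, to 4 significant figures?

24.59

The tangent condition forces AB to be normal to MB, so A = B + (0, -4.7) = (28.90, -4.700). On A1, B sits at bearing 90° from A; a 78° counterclockwise sweep puts V at bearing 168°, so V = A + 4.7·(cos 168°, sin 168°) = (24.30, -3.723). Then |MV| = |V − M| = 24.59.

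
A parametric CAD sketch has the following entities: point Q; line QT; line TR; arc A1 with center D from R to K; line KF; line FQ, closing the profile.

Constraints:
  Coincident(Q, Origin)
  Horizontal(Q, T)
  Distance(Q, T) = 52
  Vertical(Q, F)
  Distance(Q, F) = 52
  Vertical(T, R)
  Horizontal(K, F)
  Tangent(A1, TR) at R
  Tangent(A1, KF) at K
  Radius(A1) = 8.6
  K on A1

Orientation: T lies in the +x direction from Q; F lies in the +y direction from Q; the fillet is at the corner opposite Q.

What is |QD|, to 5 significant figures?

61.377

Q is at the origin; QT is horizontal with |QT| = 52.0 and T on the +x side, so T = (52.000, 0.0000). Q and F share the same x with |QF| = 52.0 and F on the +y side, so F = (0.0000, 52.000). The virtual corner opposite Q is at (52.000, 52.000). The tangent condition forces DR to be normal to TR and A1 meets KF tangentially, so DK is at right angles to KF, with radius 8.6, so the center D sits 8.6 in from both sides at D = (43.400, 43.400). Then |QD| = |D − Q| = 61.377.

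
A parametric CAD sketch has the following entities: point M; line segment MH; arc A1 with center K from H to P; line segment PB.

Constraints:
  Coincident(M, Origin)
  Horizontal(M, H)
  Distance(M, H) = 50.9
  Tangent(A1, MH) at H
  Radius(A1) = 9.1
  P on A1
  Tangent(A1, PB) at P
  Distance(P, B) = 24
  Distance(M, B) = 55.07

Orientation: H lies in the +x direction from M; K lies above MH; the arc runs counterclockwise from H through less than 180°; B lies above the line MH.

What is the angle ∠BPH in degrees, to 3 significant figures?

116°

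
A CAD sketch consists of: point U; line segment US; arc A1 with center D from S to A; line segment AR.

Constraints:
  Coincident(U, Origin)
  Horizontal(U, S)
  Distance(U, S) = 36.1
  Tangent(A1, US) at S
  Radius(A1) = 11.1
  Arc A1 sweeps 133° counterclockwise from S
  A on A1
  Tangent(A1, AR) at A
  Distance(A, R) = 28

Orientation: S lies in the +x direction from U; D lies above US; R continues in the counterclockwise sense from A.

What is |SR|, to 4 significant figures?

40.66

U is at the origin; U and S share the same y with |US| = 36.1 and S on the +x side, so S = (36.10, 0.000). A1 meets US tangentially, so DS is at right angles to US, so D = S + (0, 11.1) = (36.10, 11.10). On A1, S sits at bearing -90° from D; a 133° counterclockwise sweep puts A at bearing 43°, so A = D + 11.1·(cos 43°, sin 43°) = (44.22, 18.67). The tangent condition forces DA to be normal to AR, so AR runs along (−sin 43°, cos 43°); with |AR| = 28.0, R = (25.12, 39.15). Then |SR| = |R − S| = 40.66.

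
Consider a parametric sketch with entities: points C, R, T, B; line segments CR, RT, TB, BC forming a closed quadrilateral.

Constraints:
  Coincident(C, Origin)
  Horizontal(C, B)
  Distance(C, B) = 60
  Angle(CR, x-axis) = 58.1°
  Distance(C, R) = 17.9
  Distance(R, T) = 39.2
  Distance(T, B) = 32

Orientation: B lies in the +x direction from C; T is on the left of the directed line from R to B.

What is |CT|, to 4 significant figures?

54.48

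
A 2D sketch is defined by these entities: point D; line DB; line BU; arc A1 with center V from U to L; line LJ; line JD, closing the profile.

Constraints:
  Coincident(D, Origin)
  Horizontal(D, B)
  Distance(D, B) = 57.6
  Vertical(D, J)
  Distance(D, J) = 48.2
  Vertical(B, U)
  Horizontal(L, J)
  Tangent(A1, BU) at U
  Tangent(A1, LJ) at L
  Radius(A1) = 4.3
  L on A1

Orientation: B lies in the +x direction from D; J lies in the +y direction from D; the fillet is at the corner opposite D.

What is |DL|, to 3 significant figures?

71.9

The virtual corner opposite D is at (57.6, 48.2). Since A1 is tangent to BU there, VU ⟂ BU and tangency of A1 to LJ means the radius VL is perpendicular to LJ, with radius 4.3, so the center V sits 4.3 in from both sides at V = (53.3, 43.9). That places the tangent points at U = (57.6, 43.9) on BU and L = (53.3, 48.2) on LJ. Then |DL| = |L − D| = 71.9.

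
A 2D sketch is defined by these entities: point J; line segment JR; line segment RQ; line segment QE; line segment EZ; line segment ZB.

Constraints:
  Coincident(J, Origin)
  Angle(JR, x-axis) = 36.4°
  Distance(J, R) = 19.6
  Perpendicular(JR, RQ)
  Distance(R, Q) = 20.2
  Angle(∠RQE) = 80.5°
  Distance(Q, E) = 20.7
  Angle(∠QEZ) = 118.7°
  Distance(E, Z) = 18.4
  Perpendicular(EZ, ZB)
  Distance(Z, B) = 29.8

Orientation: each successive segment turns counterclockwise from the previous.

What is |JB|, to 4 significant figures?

23.68

∠QEZ = 118.7° gives EZ at -72.80° from the x-axis; with |EZ| = 18.4, Z = (-5.176, -4.552). The perpendicularity gives ZB at right angles to EZ, so ZB runs at 17.20°; with |ZB| = 29.8, B = (23.29, 4.260). Then |JB| = |B − J| = 23.68.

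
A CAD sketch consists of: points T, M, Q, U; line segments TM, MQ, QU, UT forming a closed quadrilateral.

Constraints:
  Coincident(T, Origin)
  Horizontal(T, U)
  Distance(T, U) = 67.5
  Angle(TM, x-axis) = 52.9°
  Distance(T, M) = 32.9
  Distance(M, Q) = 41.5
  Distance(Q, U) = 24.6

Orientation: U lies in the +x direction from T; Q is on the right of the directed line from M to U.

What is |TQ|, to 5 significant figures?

44.687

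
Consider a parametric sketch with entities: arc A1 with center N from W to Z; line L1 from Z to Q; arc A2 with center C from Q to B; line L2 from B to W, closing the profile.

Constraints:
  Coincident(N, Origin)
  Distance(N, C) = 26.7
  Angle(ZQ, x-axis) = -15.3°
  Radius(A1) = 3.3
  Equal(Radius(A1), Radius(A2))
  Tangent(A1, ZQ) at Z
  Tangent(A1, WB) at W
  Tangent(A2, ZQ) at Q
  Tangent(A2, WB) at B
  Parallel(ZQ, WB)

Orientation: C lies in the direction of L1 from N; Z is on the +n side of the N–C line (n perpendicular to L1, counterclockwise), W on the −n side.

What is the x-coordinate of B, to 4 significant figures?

24.88

Tangency of A1 to both parallel lines with radius 3.3 puts Z and W at N ± 3.3·n: Z = (0.8708, 3.183), W = (-0.8708, -3.183). Equal radii place Q and B the same way about C: Q = C + 3.3·n = (26.62, -3.862), B = C − 3.3·n = (24.88, -10.23). So B.x = 24.88.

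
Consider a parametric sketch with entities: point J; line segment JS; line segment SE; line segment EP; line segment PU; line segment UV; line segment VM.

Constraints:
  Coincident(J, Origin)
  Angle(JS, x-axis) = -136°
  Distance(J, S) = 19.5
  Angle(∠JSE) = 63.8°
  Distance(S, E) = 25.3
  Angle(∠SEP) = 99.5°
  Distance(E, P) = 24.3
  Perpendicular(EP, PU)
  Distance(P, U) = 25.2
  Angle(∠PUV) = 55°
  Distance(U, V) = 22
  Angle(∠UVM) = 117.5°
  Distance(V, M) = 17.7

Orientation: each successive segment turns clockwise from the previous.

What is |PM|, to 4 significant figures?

16.48

J is at the origin; JS runs at -136.0° with length 19.5, so S = (-14.03, -13.55). ∠JSE = 63.8° gives SE at 107.8° from the x-axis; with |SE| = 25.3, E = (-21.76, 10.54). ∠SEP = 99.5° gives EP at 27.30° from the x-axis; with |EP| = 24.3, P = (-0.1678, 21.69). EP is perpendicular to PU, so PU runs at -62.70°; with |PU| = 25.2, U = (11.39, -0.7049). ∠PUV = 55.0° gives UV at 172.3° from the x-axis; with |UV| = 22.0, V = (-10.41, 2.243). ∠UVM = 117.5° gives VM at 109.8° from the x-axis; with |VM| = 17.7, M = (-16.41, 18.90). Then |PM| = |M − P| = 16.48.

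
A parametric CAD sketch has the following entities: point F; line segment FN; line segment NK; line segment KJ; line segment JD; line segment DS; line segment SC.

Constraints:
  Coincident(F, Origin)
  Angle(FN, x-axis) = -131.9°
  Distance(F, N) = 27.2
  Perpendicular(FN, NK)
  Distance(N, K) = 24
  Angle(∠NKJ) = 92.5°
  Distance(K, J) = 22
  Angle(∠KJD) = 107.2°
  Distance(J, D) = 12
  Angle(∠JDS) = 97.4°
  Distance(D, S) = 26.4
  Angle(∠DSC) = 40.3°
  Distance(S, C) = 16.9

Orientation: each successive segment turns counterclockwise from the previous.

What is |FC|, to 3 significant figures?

25.1

F is at the origin; FN runs at -131.9° with length 27.2, so N = (-18.2, -20.2). FN ⟂ NK, so NK runs at -41.9°; with |NK| = 24.0, K = (-0.302, -36.3). ∠NKJ = 92.5° gives KJ at 45.6° from the x-axis; with |KJ| = 22.0, J = (15.1, -20.6). ∠KJD = 107.2° gives JD at 118° from the x-axis; with |JD| = 12.0, D = (9.38, -10.0). ∠JDS = 97.4° gives DS at -159° from the x-axis; with |DS| = 26.4, S = (-15.3, -19.5). ∠DSC = 40.3° gives SC at -19.3° from the x-axis; with |SC| = 16.9, C = (0.687, -25.0). Then |FC| = |C − F| = 25.1.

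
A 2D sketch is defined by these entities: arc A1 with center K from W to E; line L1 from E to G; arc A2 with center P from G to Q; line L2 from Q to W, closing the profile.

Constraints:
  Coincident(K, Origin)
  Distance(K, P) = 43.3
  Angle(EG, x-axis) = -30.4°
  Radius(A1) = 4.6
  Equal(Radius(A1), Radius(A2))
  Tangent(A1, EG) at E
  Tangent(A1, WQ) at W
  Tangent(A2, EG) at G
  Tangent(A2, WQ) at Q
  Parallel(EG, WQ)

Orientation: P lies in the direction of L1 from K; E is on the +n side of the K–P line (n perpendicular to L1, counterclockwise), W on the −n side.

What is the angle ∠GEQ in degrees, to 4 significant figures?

12.00°

Tangency of A1 to both parallel lines with radius 4.6 puts E and W at K ± 4.6·n: E = (2.328, 3.968), W = (-2.328, -3.968). Equal radii place G and Q the same way about P: G = P + 4.6·n = (39.67, -17.94), Q = P − 4.6·n = (35.02, -25.88). Then cos ∠GEQ = EG·EQ / (|EG||EQ|), giving 12.00°.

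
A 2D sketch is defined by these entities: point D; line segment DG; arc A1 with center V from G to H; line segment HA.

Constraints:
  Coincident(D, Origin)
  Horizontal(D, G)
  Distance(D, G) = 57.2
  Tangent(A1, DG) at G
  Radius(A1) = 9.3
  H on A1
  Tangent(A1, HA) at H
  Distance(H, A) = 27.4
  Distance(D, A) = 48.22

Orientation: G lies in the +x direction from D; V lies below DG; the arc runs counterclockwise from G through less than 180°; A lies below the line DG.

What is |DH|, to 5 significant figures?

49.035

D is at the origin; DG is horizontal with |DG| = 57.2 and G on the +x side, so G = (57.200, 0.0000). The tangent condition forces VG to be normal to DG, so V = G + (0, -9.3) = (57.200, -9.3000). Since VH ⟂ HA (tangency), |VA| = √(9.3² + 27.4²) = 28.935 regardless of where H sits on A1. So A lies on both circle(D, 48.22) and circle(V, 28.935); the below-DG intersection is A = (37.417, -30.416). H is the foot of the tangent from A: H = (48.730, -5.4603).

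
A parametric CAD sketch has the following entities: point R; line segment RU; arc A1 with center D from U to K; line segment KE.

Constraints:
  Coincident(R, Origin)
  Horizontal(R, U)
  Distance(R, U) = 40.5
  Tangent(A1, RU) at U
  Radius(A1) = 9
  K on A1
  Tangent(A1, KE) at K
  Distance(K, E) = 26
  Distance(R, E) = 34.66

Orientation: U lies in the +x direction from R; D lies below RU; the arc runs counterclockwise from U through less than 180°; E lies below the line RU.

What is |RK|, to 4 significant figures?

32.87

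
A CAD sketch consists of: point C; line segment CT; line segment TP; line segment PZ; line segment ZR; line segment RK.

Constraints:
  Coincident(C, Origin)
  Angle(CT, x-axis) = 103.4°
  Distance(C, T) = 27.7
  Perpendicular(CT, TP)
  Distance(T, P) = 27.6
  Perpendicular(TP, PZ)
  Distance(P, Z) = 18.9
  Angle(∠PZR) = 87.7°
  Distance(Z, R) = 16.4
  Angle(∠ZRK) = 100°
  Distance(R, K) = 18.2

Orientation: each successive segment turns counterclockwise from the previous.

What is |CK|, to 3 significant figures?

28.9

C is at the origin; CT runs at 103.4° with length 27.7, so T = (-6.42, 26.9). CT is perpendicular to TP, so TP runs at -167°; with |TP| = 27.6, P = (-33.3, 20.5). TP is perpendicular to PZ, so PZ runs at -76.6°; with |PZ| = 18.9, Z = (-28.9, 2.16). ∠PZR = 87.7° gives ZR at 15.7° from the x-axis; with |ZR| = 16.4, R = (-13.1, 6.60). ∠ZRK = 100.0° gives RK at 95.7° from the x-axis; with |RK| = 18.2, K = (-14.9, 24.7). Then |CK| = |K − C| = 28.9.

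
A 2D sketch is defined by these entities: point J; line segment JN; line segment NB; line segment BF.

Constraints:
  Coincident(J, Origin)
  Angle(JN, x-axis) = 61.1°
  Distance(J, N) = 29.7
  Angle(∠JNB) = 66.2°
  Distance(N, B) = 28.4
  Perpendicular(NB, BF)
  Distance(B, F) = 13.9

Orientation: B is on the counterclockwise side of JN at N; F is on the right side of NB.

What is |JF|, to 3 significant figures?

44.2

J is at the origin; JN runs at 61.1° with length 29.7, so N = 29.7·(cos 61.1°, sin 61.1°) = (14.4, 26.0). ∠JNB = 66.2°, so NB runs at 61.1° + (180° − 66.2°) = 175° from the x-axis; with |NB| = 28.4, B = N + 28.4·(cos 175°, sin 175°) = (-13.9, 28.5). NB is perpendicular to BF; with |BF| = 13.9 on the right of NB, F = B + 13.9·(0.0889, 0.996) = (-12.7, 42.4). Then |JF| = |F − J| = 44.2.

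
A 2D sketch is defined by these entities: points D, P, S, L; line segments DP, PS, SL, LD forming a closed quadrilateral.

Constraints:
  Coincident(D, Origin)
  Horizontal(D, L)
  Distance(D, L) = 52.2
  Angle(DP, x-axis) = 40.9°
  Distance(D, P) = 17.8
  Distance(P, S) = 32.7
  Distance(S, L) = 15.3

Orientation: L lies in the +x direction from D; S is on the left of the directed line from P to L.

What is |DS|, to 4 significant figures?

48.15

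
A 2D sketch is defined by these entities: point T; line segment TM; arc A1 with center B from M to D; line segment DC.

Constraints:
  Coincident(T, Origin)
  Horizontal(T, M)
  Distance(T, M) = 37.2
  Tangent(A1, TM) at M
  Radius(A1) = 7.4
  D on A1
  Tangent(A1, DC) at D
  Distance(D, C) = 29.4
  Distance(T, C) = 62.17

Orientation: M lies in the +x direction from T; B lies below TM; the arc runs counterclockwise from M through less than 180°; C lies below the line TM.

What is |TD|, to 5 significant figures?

34.235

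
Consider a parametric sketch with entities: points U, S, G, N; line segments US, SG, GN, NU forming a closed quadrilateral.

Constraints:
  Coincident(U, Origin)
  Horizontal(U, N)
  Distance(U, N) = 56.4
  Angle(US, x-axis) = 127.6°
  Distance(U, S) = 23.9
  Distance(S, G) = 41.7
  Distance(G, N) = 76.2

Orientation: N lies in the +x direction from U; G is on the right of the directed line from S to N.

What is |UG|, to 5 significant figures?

27.987

U is at the origin; U and N share the same y with |UN| = 56.4 and N in +x, so N = (56.4, 0). US runs at 127.6° with |US| = 23.9, so S = (-14.582, 18.936). G is determined by |SG| = 41.7 and |GN| = 76.2 together: it lies at the intersection of circle(S, 41.7) and circle(N, 76.2). With |SN| = 73.465, the foot of the radical line on SN is 9.0487 from S and the perpendicular offset is √(41.7² − 9.0487²) = 40.706. Taking the right-of-SN solution: G = (-16.332, -22.728).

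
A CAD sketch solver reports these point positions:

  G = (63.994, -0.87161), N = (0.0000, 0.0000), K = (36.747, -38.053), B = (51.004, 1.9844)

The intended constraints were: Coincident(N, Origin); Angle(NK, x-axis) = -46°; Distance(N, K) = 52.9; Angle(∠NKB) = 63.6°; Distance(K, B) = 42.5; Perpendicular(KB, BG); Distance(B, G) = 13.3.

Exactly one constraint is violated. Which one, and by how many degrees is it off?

Perpendicular(KB, BG) — off by 7.20°.

N = (0.00, 0.00) ✓; NK at -46.00° ✓; |NK| = 52.90 ✓; ∠NKB = 63.60° ✓; |KB| = 42.50 ✓; ∠(KB, BG) = 82.80° ✗; |BG| = 13.30 ✓.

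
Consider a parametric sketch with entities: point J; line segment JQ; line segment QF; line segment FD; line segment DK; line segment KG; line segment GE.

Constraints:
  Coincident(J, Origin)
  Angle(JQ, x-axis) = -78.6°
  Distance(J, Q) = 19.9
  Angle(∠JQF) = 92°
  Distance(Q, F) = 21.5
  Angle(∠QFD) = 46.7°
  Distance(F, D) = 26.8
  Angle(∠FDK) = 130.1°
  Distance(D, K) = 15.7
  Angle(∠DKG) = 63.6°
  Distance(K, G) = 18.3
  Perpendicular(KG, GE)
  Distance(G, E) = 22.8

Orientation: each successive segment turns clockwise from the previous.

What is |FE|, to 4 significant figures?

14.91

∠DKG = 63.6° gives KG at -106.2° from the x-axis; with |KG| = 18.3, G = (6.725, -16.05). The perpendicularity gives GE at right angles to KG, so GE runs at 163.8°; with |GE| = 22.8, E = (-15.17, -9.689). Then |FE| = |E − F| = 14.91.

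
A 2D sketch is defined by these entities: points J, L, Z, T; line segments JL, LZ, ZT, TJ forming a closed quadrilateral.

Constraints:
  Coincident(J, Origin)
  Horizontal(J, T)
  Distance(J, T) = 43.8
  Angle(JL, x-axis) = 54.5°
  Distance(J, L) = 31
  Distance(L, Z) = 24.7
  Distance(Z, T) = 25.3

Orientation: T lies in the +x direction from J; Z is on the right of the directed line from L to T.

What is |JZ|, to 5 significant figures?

18.514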